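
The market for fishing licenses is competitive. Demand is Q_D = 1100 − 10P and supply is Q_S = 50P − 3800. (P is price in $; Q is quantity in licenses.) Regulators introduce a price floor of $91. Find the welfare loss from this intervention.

$522.67

In inverse form: demand P = 110 − 0.1Q, supply P = 76 + 0.02Q.
Competitive equilibrium: 110 − 0.1Q = 76 + 0.02Q → Q* = 283.3333, P* = 81.6667.
At the floor P = 91, quantity demanded = (110 − 91)/0.1 = 190.
Sellers' marginal cost at Q' = 190: 76 + 0.02·190 = 79.8.
ΔQ = 283.3333 − 190 = 93.3333; wedge = 91 − 79.8 = 11.2.
The triangle = ½ × 93.3333 × 11.2 = $522.67.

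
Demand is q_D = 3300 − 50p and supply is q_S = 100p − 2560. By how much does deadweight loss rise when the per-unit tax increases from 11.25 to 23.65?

7212.67

In inverse form: demand p = 66 − 0.02q, supply p = 25.6 + 0.01q.
Competitive equilibrium: 66 − 0.02q = 25.6 + 0.01q → q* = 1346.6667, p* = 39.0667.
For a per-unit tax t: Δq = t/0.03, so DWL = ½·t·(t/0.03) = t²/0.06.
At t = 11.25: DWL = 2109.375. At t = 23.65: DWL = 9322.042.
Increase = 9322.042 − 2109.375 = 7212.67.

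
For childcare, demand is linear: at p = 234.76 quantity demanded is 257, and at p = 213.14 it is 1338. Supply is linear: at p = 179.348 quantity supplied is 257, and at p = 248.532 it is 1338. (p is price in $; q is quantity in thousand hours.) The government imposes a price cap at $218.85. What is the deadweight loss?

Demand slope = (213.14 − 234.76)/(1338 − 257) = −0.02, so p = 239.9 − 0.02q.
Supply slope = (248.532 − 179.348)/(1338 − 257) = 0.064, so p = 162.9 + 0.064q.
Competitive equilibrium: 239.9 − 0.02q = 162.9 + 0.064q → q* = 916.6667, p* = 221.5667.
At the ceiling p = 218.85, quantity supplied = (218.85 − 162.9)/0.064 = 874.2188.
Willingness to pay at q' = 874.2188: 239.9 − 0.02·874.2188 = 222.4156.
Δq = 916.6667 − 874.2188 = 42.4479; wedge = 222.4156 − 218.85 = 3.5656.
The triangle = ½ × 42.4479 × 3.5656 = $75.68 thousand.

$75.68 thousand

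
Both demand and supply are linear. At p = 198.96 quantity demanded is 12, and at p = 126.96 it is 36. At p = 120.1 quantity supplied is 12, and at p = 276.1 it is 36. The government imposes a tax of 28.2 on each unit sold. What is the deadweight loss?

Demand slope = (126.96 − 198.96)/(36 − 12) = −3, so p = 234.96 − 3q.
Supply slope = (276.1 − 120.1)/(36 − 12) = 6.5, so p = 42.1 + 6.5q.
Competitive equilibrium: 234.96 − 3q = 42.1 + 6.5q → q* = 20.30105, p* = 174.05684.
With the tax, the buyer price exceeds the seller price by 28.2: (234.96 − 3q) − (42.1 + 6.5q) = 28.2 → q' = 17.33263.
Δq = 20.30105 − 17.33263 = 2.96842; the wedge equals the tax, 28.2.
Deadweight loss = ½ × 2.96842 × 28.2 = 41.85.

41.85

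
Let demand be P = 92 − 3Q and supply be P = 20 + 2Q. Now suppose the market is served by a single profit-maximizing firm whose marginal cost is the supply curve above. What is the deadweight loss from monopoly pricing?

72.90

Competitive equilibrium: 92 − 3Q = 20 + 2Q → Q* = 14.4, P* = 48.8.
Marginal revenue: MR = 92 − 6Q. Set MR = MC: 92 − 6Q = 20 + 2Q → Q_m = 9.
Price P_m = 92 − 3·9 = 65; MC(Q_m) = 20 + 2·9 = 38.
Competitive Q* = 14.4, so ΔQ = 5.4; wedge = 65 − 38 = 27.
DWL = ½ × 5.4 × 27 = 72.90.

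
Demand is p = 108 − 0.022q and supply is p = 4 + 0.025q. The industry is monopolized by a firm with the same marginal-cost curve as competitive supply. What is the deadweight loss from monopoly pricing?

Competitive equilibrium: 108 − 0.022q = 4 + 0.025q → q* = 2212.76596, p* = 59.31915.
Marginal revenue: MR = 108 − 0.044q. Set MR = MC: 108 − 0.044q = 4 + 0.025q → q_m = 1507.24638.
Price p_m = 108 − 0.022·1507.24638 = 74.84058; MC(q_m) = 4 + 0.025·1507.24638 = 41.68116.
Competitive q* = 2212.76596, so Δq = 705.51958; wedge = 74.84058 − 41.68116 = 33.15942.
The triangle = ½ × 705.51958 × 33.15942 = 11697.31.

11697.31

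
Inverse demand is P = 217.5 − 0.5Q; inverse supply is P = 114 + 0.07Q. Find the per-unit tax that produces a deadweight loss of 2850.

Competitive equilibrium: 217.5 − 0.5Q = 114 + 0.07Q → Q* = 181.5789, P* = 126.7105.
A tax t gives ΔQ = t/0.57 and wedge t, so DWL = t²/1.14.
t²/1.14 = 2850 → t² = 3249 → t = 57.

57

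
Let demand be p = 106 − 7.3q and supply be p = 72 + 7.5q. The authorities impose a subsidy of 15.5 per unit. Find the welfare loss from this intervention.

8.12

Competitive equilibrium: 106 − 7.3q = 72 + 7.5q → q* = 2.2973, p* = 89.2297.
The subsidy lowers effective supply by 15.5: p = 56.5 + 7.5q.
New quantity: 106 − 7.3q = 56.5 + 7.5q → q' = 3.3446.
Overproduction Δq = 3.3446 − 2.2973 = 1.0473; wedge = subsidy = 15.5.
DWL = ½ × 1.0473 × 15.5 = 8.12.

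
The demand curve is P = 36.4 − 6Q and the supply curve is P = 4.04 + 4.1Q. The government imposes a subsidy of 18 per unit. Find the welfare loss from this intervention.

16.04

Competitive equilibrium: 36.4 − 6Q = 4.04 + 4.1Q → Q* = 3.204, P* = 17.1762.
The subsidy lowers effective supply by 18: P = 4.1Q − 13.96.
New quantity: 36.4 − 6Q = 4.1Q − 13.96 → Q' = 4.9861.
Overproduction ΔQ = 4.9861 − 3.204 = 1.7821; wedge = subsidy = 18.
The triangle = ½ × 1.7821 × 18 = 16.04.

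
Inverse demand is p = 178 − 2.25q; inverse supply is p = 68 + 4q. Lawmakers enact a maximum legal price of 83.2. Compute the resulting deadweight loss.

Competitive equilibrium: 178 − 2.25q = 68 + 4q → q* = 17.6, p* = 138.4.
At the ceiling p = 83.2, quantity supplied = (83.2 − 68)/4 = 3.8.
Willingness to pay at q' = 3.8: 178 − 2.25·3.8 = 169.45.
Δq = 17.6 − 3.8 = 13.8; wedge = 169.45 − 83.2 = 86.25.
Welfare loss = ½ × 13.8 × 86.25 = 595.125.

595.125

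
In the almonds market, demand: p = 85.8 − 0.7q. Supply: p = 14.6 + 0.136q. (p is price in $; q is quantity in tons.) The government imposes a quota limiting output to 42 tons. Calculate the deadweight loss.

Competitive equilibrium: 85.8 − 0.7q = 14.6 + 0.136q → q* = 85.1675, p* = 26.1828.
At q = 42: demand price = 85.8 − 0.7·42 = 56.4; supply price = 14.6 + 0.136·42 = 20.312.
Δq = 85.1675 − 42 = 43.1675; wedge = 56.4 − 20.312 = 36.088.
The triangle = ½ × 43.1675 × 36.088 = $778.91.

$778.91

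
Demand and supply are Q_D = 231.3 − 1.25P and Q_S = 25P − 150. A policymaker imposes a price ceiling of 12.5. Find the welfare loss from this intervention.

In inverse form: demand P = 185.04 − 0.8Q, supply P = 6 + 0.04Q.
Competitive equilibrium: 185.04 − 0.8Q = 6 + 0.04Q → Q* = 213.1429, P* = 14.5257.
At the ceiling P = 12.5, quantity supplied = (12.5 − 6)/0.04 = 162.5.
Willingness to pay at Q' = 162.5: 185.04 − 0.8·162.5 = 55.04.
ΔQ = 213.1429 − 162.5 = 50.6429; wedge = 55.04 − 12.5 = 42.54.
Welfare loss = ½ × 50.6429 × 42.54 = 1077.17.

1077.17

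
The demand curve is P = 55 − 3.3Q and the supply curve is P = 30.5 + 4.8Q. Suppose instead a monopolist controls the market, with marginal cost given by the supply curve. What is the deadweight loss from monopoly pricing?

Competitive equilibrium: 55 − 3.3Q = 30.5 + 4.8Q → Q* = 3.02469, P* = 45.01852.
Marginal revenue: MR = 55 − 6.6Q. Set MR = MC: 55 − 6.6Q = 30.5 + 4.8Q → Q_m = 2.14912.
Price P_m = 55 − 3.3·2.14912 = 47.9079; MC(Q_m) = 30.5 + 4.8·2.14912 = 40.81578.
Competitive Q* = 3.02469, so ΔQ = 0.87557; wedge = 47.9079 − 40.81578 = 7.09212.
Deadweight loss = ½ × 0.87557 × 7.09212 = 3.10.

3.10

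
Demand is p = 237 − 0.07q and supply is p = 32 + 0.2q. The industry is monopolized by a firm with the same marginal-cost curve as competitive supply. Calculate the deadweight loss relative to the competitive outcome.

3298.77

Competitive equilibrium: 237 − 0.07q = 32 + 0.2q → q* = 759.2593, p* = 183.8519.
Marginal revenue: MR = 237 − 0.14q. Set MR = MC: 237 − 0.14q = 32 + 0.2q → q_m = 602.9412.
Price p_m = 237 − 0.07·602.9412 = 194.7941; MC(q_m) = 32 + 0.2·602.9412 = 152.5882.
Competitive q* = 759.2593, so Δq = 156.3181; wedge = 194.7941 − 152.5882 = 42.2059.
Welfare loss = ½ × 156.3181 × 42.2059 = 3298.77.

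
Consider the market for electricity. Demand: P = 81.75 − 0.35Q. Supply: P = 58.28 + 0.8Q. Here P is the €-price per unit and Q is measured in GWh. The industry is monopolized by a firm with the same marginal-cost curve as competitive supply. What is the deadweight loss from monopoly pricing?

Competitive equilibrium: 81.75 − 0.35Q = 58.28 + 0.8Q → Q* = 20.4087, P* = 74.607.
Marginal revenue: MR = 81.75 − 0.7Q. Set MR = MC: 81.75 − 0.7Q = 58.28 + 0.8Q → Q_m = 15.6467.
Price P_m = 81.75 − 0.35·15.6467 = 76.2737; MC(Q_m) = 58.28 + 0.8·15.6467 = 70.7974.
Competitive Q* = 20.4087, so ΔQ = 4.762; wedge = 76.2737 − 70.7974 = 5.4763.
DWL = ½ × 4.762 × 5.4763 = €13.04.

€13.04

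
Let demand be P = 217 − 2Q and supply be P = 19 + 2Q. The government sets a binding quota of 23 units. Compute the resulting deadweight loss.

1404.50

Competitive equilibrium: 217 − 2Q = 19 + 2Q → Q* = 49.5, P* = 118.
At Q = 23: demand price = 217 − 2·23 = 171; supply price = 19 + 2·23 = 65.
ΔQ = 49.5 − 23 = 26.5; wedge = 171 − 65 = 106.
The triangle = ½ × 26.5 × 106 = 1404.50.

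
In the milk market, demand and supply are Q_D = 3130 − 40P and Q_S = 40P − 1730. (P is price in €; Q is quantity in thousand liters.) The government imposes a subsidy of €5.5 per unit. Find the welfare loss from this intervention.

€302.50 thousand

In inverse form: demand P = 78.25 − 0.025Q, supply P = 43.25 + 0.025Q.
Competitive equilibrium: 78.25 − 0.025Q = 43.25 + 0.025Q → Q* = 700, P* = 60.75.
The subsidy lowers effective supply by 5.5: P = 37.75 + 0.025Q.
New quantity: 78.25 − 0.025Q = 37.75 + 0.025Q → Q' = 810.
Overproduction ΔQ = 810 − 700 = 110; wedge = subsidy = 5.5.
DWL = ½ × 110 × 5.5 = €302.50 thousand.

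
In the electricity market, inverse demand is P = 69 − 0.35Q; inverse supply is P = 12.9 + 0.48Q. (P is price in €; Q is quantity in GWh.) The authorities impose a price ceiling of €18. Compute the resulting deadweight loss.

Competitive equilibrium: 69 − 0.35Q = 12.9 + 0.48Q → Q* = 67.5904, P* = 45.3434.
At the ceiling P = 18, quantity supplied = (18 − 12.9)/0.48 = 10.625.
Willingness to pay at Q' = 10.625: 69 − 0.35·10.625 = 65.2813.
ΔQ = 67.5904 − 10.625 = 56.9654; wedge = 65.2813 − 18 = 47.2813.
DWL = ½ × 56.9654 × 47.2813 = €1346.70.

€1346.70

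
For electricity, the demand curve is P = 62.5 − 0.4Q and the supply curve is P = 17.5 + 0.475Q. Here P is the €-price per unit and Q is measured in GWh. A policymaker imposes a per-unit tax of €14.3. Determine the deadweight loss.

€116.85

Competitive equilibrium: 62.5 − 0.4Q = 17.5 + 0.475Q → Q* = 51.4286, P* = 41.9286.
With the tax, the buyer price exceeds the seller price by 14.3: (62.5 − 0.4Q) − (17.5 + 0.475Q) = 14.3 → Q' = 35.0857.
ΔQ = 51.4286 − 35.0857 = 16.3429; the wedge equals the tax, 14.3.
Welfare loss = ½ × 16.3429 × 14.3 = €116.85.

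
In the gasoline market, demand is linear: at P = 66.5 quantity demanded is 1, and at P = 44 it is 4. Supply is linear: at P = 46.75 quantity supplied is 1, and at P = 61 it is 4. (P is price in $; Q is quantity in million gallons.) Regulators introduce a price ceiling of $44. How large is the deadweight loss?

Demand slope = (44 − 66.5)/(4 − 1) = −7.5, so P = 74 − 7.5Q.
Supply slope = (61 − 46.75)/(4 − 1) = 4.75, so P = 42 + 4.75Q.
Competitive equilibrium: 74 − 7.5Q = 42 + 4.75Q → Q* = 2.6122, P* = 54.4082.
At the ceiling P = 44, quantity supplied = (44 − 42)/4.75 = 0.4211.
Willingness to pay at Q' = 0.4211: 74 − 7.5·0.4211 = 70.8418.
ΔQ = 2.6122 − 0.4211 = 2.1911; wedge = 70.8418 − 44 = 26.8418.
The triangle = ½ × 2.1911 × 26.8418 = $29.41 million.

$29.41 million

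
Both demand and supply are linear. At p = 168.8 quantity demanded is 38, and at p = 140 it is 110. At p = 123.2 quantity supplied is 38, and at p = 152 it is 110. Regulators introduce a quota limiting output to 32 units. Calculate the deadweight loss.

1587.60

Demand slope = (140 − 168.8)/(110 − 38) = −0.4, so p = 184 − 0.4q.
Supply slope = (152 − 123.2)/(110 − 38) = 0.4, so p = 108 + 0.4q.
Competitive equilibrium: 184 − 0.4q = 108 + 0.4q → q* = 95, p* = 146.
At q = 32: demand price = 184 − 0.4·32 = 171.2; supply price = 108 + 0.4·32 = 120.8.
Δq = 95 − 32 = 63; wedge = 171.2 − 120.8 = 50.4.
Welfare loss = ½ × 63 × 50.4 = 1587.60.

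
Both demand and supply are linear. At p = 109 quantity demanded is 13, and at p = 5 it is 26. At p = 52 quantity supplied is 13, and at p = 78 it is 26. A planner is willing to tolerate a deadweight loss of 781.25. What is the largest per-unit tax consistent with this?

125

Demand slope = (5 − 109)/(26 − 13) = −8, so p = 213 − 8q.
Supply slope = (78 − 52)/(26 − 13) = 2, so p = 26 + 2q.
Competitive equilibrium: 213 − 8q = 26 + 2q → q* = 18.7, p* = 63.4.
A tax t gives Δq = t/10 and wedge t, so DWL = t²/20.
t²/20 = 781.25 → t² = 15625 → t = 125.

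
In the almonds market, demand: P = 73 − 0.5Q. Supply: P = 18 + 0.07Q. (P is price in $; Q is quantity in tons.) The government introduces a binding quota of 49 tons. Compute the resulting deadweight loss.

$642.79

Competitive equilibrium: 73 − 0.5Q = 18 + 0.07Q → Q* = 96.4912, P* = 24.7544.
At Q = 49: demand price = 73 − 0.5·49 = 48.5; supply price = 18 + 0.07·49 = 21.43.
ΔQ = 96.4912 − 49 = 47.4912; wedge = 48.5 − 21.43 = 27.07.
Deadweight loss = ½ × 47.4912 × 27.07 = $642.79.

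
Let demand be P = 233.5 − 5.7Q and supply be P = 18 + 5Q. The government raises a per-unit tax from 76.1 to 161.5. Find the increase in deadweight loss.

948.18

Competitive equilibrium: 233.5 − 5.7Q = 18 + 5Q → Q* = 20.1402, P* = 118.7009.
For a per-unit tax t: ΔQ = t/10.7, so DWL = ½·t·(t/10.7) = t²/21.4.
At t = 76.1: DWL = 270.617. At t = 161.5: DWL = 1218.797.
Increase = 1218.797 − 270.617 = 948.18.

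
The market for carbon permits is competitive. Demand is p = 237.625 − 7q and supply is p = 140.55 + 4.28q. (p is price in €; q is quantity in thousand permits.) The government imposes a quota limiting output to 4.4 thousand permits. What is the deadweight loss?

€99.77 thousand

Competitive equilibrium: 237.625 − 7q = 140.55 + 4.28q → q* = 8.6059, p* = 177.3834.
At q = 4.4: demand price = 237.625 − 7·4.4 = 206.825; supply price = 140.55 + 4.28·4.4 = 159.382.
Δq = 8.6059 − 4.4 = 4.2059; wedge = 206.825 − 159.382 = 47.443.
The triangle = ½ × 4.2059 × 47.443 = €99.77 thousand.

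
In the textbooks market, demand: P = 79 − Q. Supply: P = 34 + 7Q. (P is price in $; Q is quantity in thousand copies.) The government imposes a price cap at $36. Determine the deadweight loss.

$114.03 thousand

Competitive equilibrium: 79 − Q = 34 + 7Q → Q* = 5.625, P* = 73.375.
At the ceiling P = 36, quantity supplied = (36 − 34)/7 = 0.2857.
Willingness to pay at Q' = 0.2857: 79 − 1·0.2857 = 78.7143.
ΔQ = 5.625 − 0.2857 = 5.3393; wedge = 78.7143 − 36 = 42.7143.
DWL = ½ × 5.3393 × 42.7143 = $114.03 thousand.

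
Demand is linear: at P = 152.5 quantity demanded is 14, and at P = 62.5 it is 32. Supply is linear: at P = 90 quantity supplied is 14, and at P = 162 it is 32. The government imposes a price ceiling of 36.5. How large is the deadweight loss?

1857.96

Demand slope = (62.5 − 152.5)/(32 − 14) = −5, so P = 222.5 − 5Q.
Supply slope = (162 − 90)/(32 − 14) = 4, so P = 34 + 4Q.
Competitive equilibrium: 222.5 − 5Q = 34 + 4Q → Q* = 20.9444, P* = 117.7778.
At the ceiling P = 36.5, quantity supplied = (36.5 − 34)/4 = 0.625.
Willingness to pay at Q' = 0.625: 222.5 − 5·0.625 = 219.375.
ΔQ = 20.9444 − 0.625 = 20.3194; wedge = 219.375 − 36.5 = 182.875.
Welfare loss = ½ × 20.3194 × 182.875 = 1857.96.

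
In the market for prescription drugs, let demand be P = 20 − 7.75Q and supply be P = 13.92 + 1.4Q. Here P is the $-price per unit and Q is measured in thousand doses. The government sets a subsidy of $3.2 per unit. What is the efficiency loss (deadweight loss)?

$0.56 thousand

Competitive equilibrium: 20 − 7.75Q = 13.92 + 1.4Q → Q* = 0.6645, P* = 14.8503.
The subsidy lowers effective supply by 3.2: P = 10.72 + 1.4Q.
New quantity: 20 − 7.75Q = 10.72 + 1.4Q → Q' = 1.0142.
Overproduction ΔQ = 1.0142 − 0.6645 = 0.3497; wedge = subsidy = 3.2.
Welfare loss = ½ × 0.3497 × 3.2 = $0.56 thousand.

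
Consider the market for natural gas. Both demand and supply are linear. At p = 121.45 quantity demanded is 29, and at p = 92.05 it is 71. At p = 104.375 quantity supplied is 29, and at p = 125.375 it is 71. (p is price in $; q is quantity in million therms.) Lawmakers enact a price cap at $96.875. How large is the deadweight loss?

Demand slope = (92.05 − 121.45)/(71 − 29) = −0.7, so p = 141.75 − 0.7q.
Supply slope = (125.375 − 104.375)/(71 − 29) = 0.5, so p = 89.875 + 0.5q.
Competitive equilibrium: 141.75 − 0.7q = 89.875 + 0.5q → q* = 43.2292, p* = 111.4896.
At the ceiling p = 96.875, quantity supplied = (96.875 − 89.875)/0.5 = 14.
Willingness to pay at q' = 14: 141.75 − 0.7·14 = 131.95.
Δq = 43.2292 − 14 = 29.2292; wedge = 131.95 − 96.875 = 35.075.
Deadweight loss = ½ × 29.2292 × 35.075 = $512.61 million.

$512.61 million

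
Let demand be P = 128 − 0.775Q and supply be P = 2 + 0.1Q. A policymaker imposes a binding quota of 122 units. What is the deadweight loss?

211.75

Competitive equilibrium: 128 − 0.775Q = 2 + 0.1Q → Q* = 144, P* = 16.4.
At Q = 122: demand price = 128 − 0.775·122 = 33.45; supply price = 2 + 0.1·122 = 14.2.
ΔQ = 144 − 122 = 22; wedge = 33.45 − 14.2 = 19.25.
Deadweight loss = ½ × 22 × 19.25 = 211.75.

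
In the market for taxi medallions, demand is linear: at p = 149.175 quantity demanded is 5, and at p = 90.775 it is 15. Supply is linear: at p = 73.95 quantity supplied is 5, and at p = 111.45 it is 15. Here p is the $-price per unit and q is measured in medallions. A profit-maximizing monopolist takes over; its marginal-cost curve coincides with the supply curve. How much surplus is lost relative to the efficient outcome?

Demand slope = (90.775 − 149.175)/(15 − 5) = −5.84, so p = 178.375 − 5.84q.
Supply slope = (111.45 − 73.95)/(15 − 5) = 3.75, so p = 55.2 + 3.75q.
Competitive equilibrium: 178.375 − 5.84q = 55.2 + 3.75q → q* = 12.8441, p* = 103.3654.
Marginal revenue: MR = 178.375 − 11.68q. Set MR = MC: 178.375 − 11.68q = 55.2 + 3.75q → q_m = 7.9828.
Price p_m = 178.375 − 5.84·7.9828 = 131.7554; MC(q_m) = 55.2 + 3.75·7.9828 = 85.1355.
Competitive q* = 12.8441, so Δq = 4.8613; wedge = 131.7554 − 85.1355 = 46.6199.
Welfare loss = ½ × 4.8613 × 46.6199 = $113.32.

$113.32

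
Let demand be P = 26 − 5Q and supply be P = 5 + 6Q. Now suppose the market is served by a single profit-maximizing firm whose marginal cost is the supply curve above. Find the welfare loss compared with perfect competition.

Competitive equilibrium: 26 − 5Q = 5 + 6Q → Q* = 1.9091, P* = 16.4545.
Marginal revenue: MR = 26 − 10Q. Set MR = MC: 26 − 10Q = 5 + 6Q → Q_m = 1.3125.
Price P_m = 26 − 5·1.3125 = 19.4375; MC(Q_m) = 5 + 6·1.3125 = 12.875.
Competitive Q* = 1.9091, so ΔQ = 0.5966; wedge = 19.4375 − 12.875 = 6.5625.
Welfare loss = ½ × 0.5966 × 6.5625 = 1.96.

1.96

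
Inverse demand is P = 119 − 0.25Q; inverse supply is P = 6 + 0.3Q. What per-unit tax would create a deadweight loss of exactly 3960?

66

Competitive equilibrium: 119 − 0.25Q = 6 + 0.3Q → Q* = 205.4545, P* = 67.6364.
A tax t gives ΔQ = t/0.55 and wedge t, so DWL = t²/1.1.
t²/1.1 = 3960 → t² = 4356 → t = 66.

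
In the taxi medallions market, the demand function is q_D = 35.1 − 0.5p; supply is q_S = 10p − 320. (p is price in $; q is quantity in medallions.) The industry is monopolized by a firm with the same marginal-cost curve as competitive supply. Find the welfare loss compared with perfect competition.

In inverse form: demand p = 70.2 − 2q, supply p = 32 + 0.1q.
Competitive equilibrium: 70.2 − 2q = 32 + 0.1q → q* = 18.1905, p* = 33.819.
Marginal revenue: MR = 70.2 − 4q. Set MR = MC: 70.2 − 4q = 32 + 0.1q → q_m = 9.3171.
Price p_m = 70.2 − 2·9.3171 = 51.5658; MC(q_m) = 32 + 0.1·9.3171 = 32.9317.
Competitive q* = 18.1905, so Δq = 8.8734; wedge = 51.5658 − 32.9317 = 18.6341.
The triangle = ½ × 8.8734 × 18.6341 = $82.67.

$82.67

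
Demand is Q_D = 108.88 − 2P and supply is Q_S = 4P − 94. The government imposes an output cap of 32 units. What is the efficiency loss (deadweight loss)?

In inverse form: demand P = 54.44 − 0.5Q, supply P = 23.5 + 0.25Q.
Competitive equilibrium: 54.44 − 0.5Q = 23.5 + 0.25Q → Q* = 41.2533, P* = 33.8133.
At Q = 32: demand price = 54.44 − 0.5·32 = 38.44; supply price = 23.5 + 0.25·32 = 31.5.
ΔQ = 41.2533 − 32 = 9.2533; wedge = 38.44 − 31.5 = 6.94.
Deadweight loss = ½ × 9.2533 × 6.94 = 32.11.

32.11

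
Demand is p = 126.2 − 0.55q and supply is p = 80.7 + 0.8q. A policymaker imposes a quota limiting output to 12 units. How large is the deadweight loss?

Competitive equilibrium: 126.2 − 0.55q = 80.7 + 0.8q → q* = 33.7037, p* = 107.663.
At q = 12: demand price = 126.2 − 0.55·12 = 119.6; supply price = 80.7 + 0.8·12 = 90.3.
Δq = 33.7037 − 12 = 21.7037; wedge = 119.6 − 90.3 = 29.3.
The triangle = ½ × 21.7037 × 29.3 = 317.96.

317.96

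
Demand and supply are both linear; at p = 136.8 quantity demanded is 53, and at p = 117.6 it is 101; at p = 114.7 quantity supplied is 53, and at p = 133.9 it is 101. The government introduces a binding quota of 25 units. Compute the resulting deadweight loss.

1237.66

Demand slope = (117.6 − 136.8)/(101 − 53) = −0.4, so p = 158 − 0.4q.
Supply slope = (133.9 − 114.7)/(101 − 53) = 0.4, so p = 93.5 + 0.4q.
Competitive equilibrium: 158 − 0.4q = 93.5 + 0.4q → q* = 80.625, p* = 125.75.
At q = 25: demand price = 158 − 0.4·25 = 148; supply price = 93.5 + 0.4·25 = 103.5.
Δq = 80.625 − 25 = 55.625; wedge = 148 − 103.5 = 44.5.
The triangle = ½ × 55.625 × 44.5 = 1237.66.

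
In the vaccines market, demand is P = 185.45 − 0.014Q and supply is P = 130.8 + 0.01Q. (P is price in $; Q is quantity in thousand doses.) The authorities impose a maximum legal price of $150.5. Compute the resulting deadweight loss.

$1131.60 thousand

Competitive equilibrium: 185.45 − 0.014Q = 130.8 + 0.01Q → Q* = 2277.0833, P* = 153.5708.
At the ceiling P = 150.5, quantity supplied = (150.5 − 130.8)/0.01 = 1970.
Willingness to pay at Q' = 1970: 185.45 − 0.014·1970 = 157.87.
ΔQ = 2277.0833 − 1970 = 307.0833; wedge = 157.87 − 150.5 = 7.37.
Welfare loss = ½ × 307.0833 × 7.37 = $1131.60 thousand.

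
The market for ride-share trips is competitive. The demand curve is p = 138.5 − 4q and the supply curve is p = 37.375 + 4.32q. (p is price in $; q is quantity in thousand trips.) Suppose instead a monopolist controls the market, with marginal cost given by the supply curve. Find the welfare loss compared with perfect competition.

Competitive equilibrium: 138.5 − 4q = 37.375 + 4.32q → q* = 12.1544, p* = 89.8822.
Marginal revenue: MR = 138.5 − 8q. Set MR = MC: 138.5 − 8q = 37.375 + 4.32q → q_m = 8.2082.
Price p_m = 138.5 − 4·8.2082 = 105.6672; MC(q_m) = 37.375 + 4.32·8.2082 = 72.8344.
Competitive q* = 12.1544, so Δq = 3.9462; wedge = 105.6672 − 72.8344 = 32.8328.
DWL = ½ × 3.9462 × 32.8328 = $64.78 thousand.

$64.78 thousand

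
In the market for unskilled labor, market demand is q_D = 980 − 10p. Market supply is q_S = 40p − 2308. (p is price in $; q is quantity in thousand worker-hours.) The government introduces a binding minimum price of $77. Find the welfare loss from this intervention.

$789.61 thousand

In inverse form: demand p = 98 − 0.1q, supply p = 57.7 + 0.025q.
Competitive equilibrium: 98 − 0.1q = 57.7 + 0.025q → q* = 322.4, p* = 65.76.
At the floor p = 77, quantity demanded = (98 − 77)/0.1 = 210.
Sellers' marginal cost at q' = 210: 57.7 + 0.025·210 = 62.95.
Δq = 322.4 − 210 = 112.4; wedge = 77 − 62.95 = 14.05.
DWL = ½ × 112.4 × 14.05 = $789.61 thousand.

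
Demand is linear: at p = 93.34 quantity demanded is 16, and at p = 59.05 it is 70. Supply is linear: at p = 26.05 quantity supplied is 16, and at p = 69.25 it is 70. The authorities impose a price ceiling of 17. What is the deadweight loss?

Demand slope = (59.05 − 93.34)/(70 − 16) = −0.635, so p = 103.5 − 0.635q.
Supply slope = (69.25 − 26.05)/(70 − 16) = 0.8, so p = 13.25 + 0.8q.
Competitive equilibrium: 103.5 − 0.635q = 13.25 + 0.8q → q* = 62.892, p* = 63.5636.
At the ceiling p = 17, quantity supplied = (17 − 13.25)/0.8 = 4.6875.
Willingness to pay at q' = 4.6875: 103.5 − 0.635·4.6875 = 100.5234.
Δq = 62.892 − 4.6875 = 58.2045; wedge = 100.5234 − 17 = 83.5234.
DWL = ½ × 58.2045 × 83.5234 = 2430.72.

2430.72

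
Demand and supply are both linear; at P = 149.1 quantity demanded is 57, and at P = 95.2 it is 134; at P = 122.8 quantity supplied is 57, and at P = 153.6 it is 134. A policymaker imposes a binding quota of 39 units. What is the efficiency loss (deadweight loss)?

966

Demand slope = (95.2 − 149.1)/(134 − 57) = −0.7, so P = 189 − 0.7Q.
Supply slope = (153.6 − 122.8)/(134 − 57) = 0.4, so P = 100 + 0.4Q.
Competitive equilibrium: 189 − 0.7Q = 100 + 0.4Q → Q* = 80.9091, P* = 132.3636.
At Q = 39: demand price = 189 − 0.7·39 = 161.7; supply price = 100 + 0.4·39 = 115.6.
ΔQ = 80.9091 − 39 = 41.9091; wedge = 161.7 − 115.6 = 46.1.
Deadweight loss = ½ × 41.9091 × 46.1 = 966.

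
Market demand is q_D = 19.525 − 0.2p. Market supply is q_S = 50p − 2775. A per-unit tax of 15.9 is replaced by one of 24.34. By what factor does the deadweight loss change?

2.343

In inverse form: demand p = 97.625 − 5q, supply p = 55.5 + 0.02q.
Competitive equilibrium: 97.625 − 5q = 55.5 + 0.02q → q* = 8.3914, p* = 55.6678.
For a per-unit tax t: Δq = t/5.02, so DWL = ½·t·(t/5.02) = t²/10.04.
At t = 15.9: DWL = 25.180. At t = 24.34: DWL = 59.008.
Ratio = (24.34/15.9)² = 2.343.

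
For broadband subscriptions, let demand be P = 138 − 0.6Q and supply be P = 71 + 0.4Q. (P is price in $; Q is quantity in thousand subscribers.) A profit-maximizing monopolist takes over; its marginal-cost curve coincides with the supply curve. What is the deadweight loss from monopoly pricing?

$315.63 thousand

Competitive equilibrium: 138 − 0.6Q = 71 + 0.4Q → Q* = 67, P* = 97.8.
Marginal revenue: MR = 138 − 1.2Q. Set MR = MC: 138 − 1.2Q = 71 + 0.4Q → Q_m = 41.875.
Price P_m = 138 − 0.6·41.875 = 112.875; MC(Q_m) = 71 + 0.4·41.875 = 87.75.
Competitive Q* = 67, so ΔQ = 25.125; wedge = 112.875 − 87.75 = 25.125.
The triangle = ½ × 25.125 × 25.125 = $315.63 thousand.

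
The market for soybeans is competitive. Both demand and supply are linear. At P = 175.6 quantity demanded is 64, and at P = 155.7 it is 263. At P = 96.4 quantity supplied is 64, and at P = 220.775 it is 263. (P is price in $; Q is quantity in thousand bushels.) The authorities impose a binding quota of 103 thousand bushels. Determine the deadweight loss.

Demand slope = (155.7 − 175.6)/(263 − 64) = −0.1, so P = 182 − 0.1Q.
Supply slope = (220.775 − 96.4)/(263 − 64) = 0.625, so P = 56.4 + 0.625Q.
Competitive equilibrium: 182 − 0.1Q = 56.4 + 0.625Q → Q* = 173.2414, P* = 164.6759.
At Q = 103: demand price = 182 − 0.1·103 = 171.7; supply price = 56.4 + 0.625·103 = 120.775.
ΔQ = 173.2414 − 103 = 70.2414; wedge = 171.7 − 120.775 = 50.925.
Deadweight loss = ½ × 70.2414 × 50.925 = $1788.52 thousand.

$1788.52 thousand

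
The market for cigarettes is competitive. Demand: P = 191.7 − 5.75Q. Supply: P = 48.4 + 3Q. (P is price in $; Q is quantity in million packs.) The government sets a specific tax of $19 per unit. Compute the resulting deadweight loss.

$20.63 million

Competitive equilibrium: 191.7 − 5.75Q = 48.4 + 3Q → Q* = 16.3771, P* = 97.5314.
With the tax, the buyer price exceeds the seller price by 19: (191.7 − 5.75Q) − (48.4 + 3Q) = 19 → Q' = 14.2057.
ΔQ = 16.3771 − 14.2057 = 2.1714; the wedge equals the tax, 19.
Welfare loss = ½ × 2.1714 × 19 = $20.63 million.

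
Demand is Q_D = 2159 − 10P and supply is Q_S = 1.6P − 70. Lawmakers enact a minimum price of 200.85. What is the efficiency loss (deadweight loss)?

2740.50

In inverse form: demand P = 215.9 − 0.1Q, supply P = 43.75 + 0.625Q.
Competitive equilibrium: 215.9 − 0.1Q = 43.75 + 0.625Q → Q* = 237.4483, P* = 192.1552.
At the floor P = 200.85, quantity demanded = (215.9 − 200.85)/0.1 = 150.5.
Sellers' marginal cost at Q' = 150.5: 43.75 + 0.625·150.5 = 137.8125.
ΔQ = 237.4483 − 150.5 = 86.9483; wedge = 200.85 − 137.8125 = 63.0375.
DWL = ½ × 86.9483 × 63.0375 = 2740.50.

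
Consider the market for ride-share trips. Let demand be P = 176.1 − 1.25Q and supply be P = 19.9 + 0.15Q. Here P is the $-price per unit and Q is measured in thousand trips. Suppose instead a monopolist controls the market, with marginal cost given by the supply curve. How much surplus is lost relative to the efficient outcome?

Competitive equilibrium: 176.1 − 1.25Q = 19.9 + 0.15Q → Q* = 111.5714, P* = 36.6357.
Marginal revenue: MR = 176.1 − 2.5Q. Set MR = MC: 176.1 − 2.5Q = 19.9 + 0.15Q → Q_m = 58.9434.
Price P_m = 176.1 − 1.25·58.9434 = 102.4208; MC(Q_m) = 19.9 + 0.15·58.9434 = 28.7415.
Competitive Q* = 111.5714, so ΔQ = 52.628; wedge = 102.4208 − 28.7415 = 73.6793.
Deadweight loss = ½ × 52.628 × 73.6793 = $1938.80 thousand.

$1938.80 thousand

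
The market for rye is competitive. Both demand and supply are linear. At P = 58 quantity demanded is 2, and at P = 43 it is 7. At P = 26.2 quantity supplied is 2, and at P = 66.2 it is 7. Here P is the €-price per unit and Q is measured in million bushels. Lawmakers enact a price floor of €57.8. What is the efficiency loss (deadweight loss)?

Demand slope = (43 − 58)/(7 − 2) = −3, so P = 64 − 3Q.
Supply slope = (66.2 − 26.2)/(7 − 2) = 8, so P = 10.2 + 8Q.
Competitive equilibrium: 64 − 3Q = 10.2 + 8Q → Q* = 4.8909, P* = 49.3273.
At the floor P = 57.8, quantity demanded = (64 − 57.8)/3 = 2.0667.
Sellers' marginal cost at Q' = 2.0667: 10.2 + 8·2.0667 = 26.7336.
ΔQ = 4.8909 − 2.0667 = 2.8242; wedge = 57.8 − 26.7336 = 31.0664.
Deadweight loss = ½ × 2.8242 × 31.0664 = €43.87 million.

€43.87 million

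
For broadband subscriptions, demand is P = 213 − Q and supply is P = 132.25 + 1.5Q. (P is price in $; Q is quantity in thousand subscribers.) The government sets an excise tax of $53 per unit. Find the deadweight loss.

Competitive equilibrium: 213 − Q = 132.25 + 1.5Q → Q* = 32.3, P* = 180.7.
With the tax, the buyer price exceeds the seller price by 53: (213 − Q) − (132.25 + 1.5Q) = 53 → Q' = 11.1.
ΔQ = 32.3 − 11.1 = 21.2; the wedge equals the tax, 53.
Deadweight loss = ½ × 21.2 × 53 = $561.80 thousand.

$561.80 thousand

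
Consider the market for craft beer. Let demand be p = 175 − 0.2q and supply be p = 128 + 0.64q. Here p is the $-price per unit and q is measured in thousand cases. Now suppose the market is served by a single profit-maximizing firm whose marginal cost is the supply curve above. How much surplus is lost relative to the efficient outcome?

Competitive equilibrium: 175 − 0.2q = 128 + 0.64q → q* = 55.9524, p* = 163.8095.
Marginal revenue: MR = 175 − 0.4q. Set MR = MC: 175 − 0.4q = 128 + 0.64q → q_m = 45.1923.
Price p_m = 175 − 0.2·45.1923 = 165.9615; MC(q_m) = 128 + 0.64·45.1923 = 156.9231.
Competitive q* = 55.9524, so Δq = 10.7601; wedge = 165.9615 − 156.9231 = 9.0384.
The triangle = ½ × 10.7601 × 9.0384 = $48.63 thousand.

$48.63 thousand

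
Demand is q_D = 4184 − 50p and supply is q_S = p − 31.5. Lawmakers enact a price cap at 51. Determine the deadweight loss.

In inverse form: demand p = 83.68 − 0.02q, supply p = 31.5 + q.
Competitive equilibrium: 83.68 − 0.02q = 31.5 + q → q* = 51.1569, p* = 82.6569.
At the ceiling p = 51, quantity supplied = (51 − 31.5)/1 = 19.5.
Willingness to pay at q' = 19.5: 83.68 − 0.02·19.5 = 83.29.
Δq = 51.1569 − 19.5 = 31.6569; wedge = 83.29 − 51 = 32.29.
The triangle = ½ × 31.6569 × 32.29 = 511.10.

511.10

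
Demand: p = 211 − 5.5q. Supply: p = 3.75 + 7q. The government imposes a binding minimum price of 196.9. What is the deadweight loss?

Competitive equilibrium: 211 − 5.5q = 3.75 + 7q → q* = 16.58, p* = 119.81.
At the floor p = 196.9, quantity demanded = (211 − 196.9)/5.5 = 2.5636.
Sellers' marginal cost at q' = 2.5636: 3.75 + 7·2.5636 = 21.6952.
Δq = 16.58 − 2.5636 = 14.0164; wedge = 196.9 − 21.6952 = 175.2048.
Deadweight loss = ½ × 14.0164 × 175.2048 = 1227.87.

1227.87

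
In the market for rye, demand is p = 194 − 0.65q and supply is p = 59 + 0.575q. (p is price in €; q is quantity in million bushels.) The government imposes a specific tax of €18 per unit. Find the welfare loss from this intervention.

€132.24 million

Competitive equilibrium: 194 − 0.65q = 59 + 0.575q → q* = 110.20408, p* = 122.36735.
With the tax, the buyer price exceeds the seller price by 18: (194 − 0.65q) − (59 + 0.575q) = 18 → q' = 95.5102.
Δq = 110.20408 − 95.5102 = 14.69388; the wedge equals the tax, 18.
The triangle = ½ × 14.69388 × 18 = €132.24 million.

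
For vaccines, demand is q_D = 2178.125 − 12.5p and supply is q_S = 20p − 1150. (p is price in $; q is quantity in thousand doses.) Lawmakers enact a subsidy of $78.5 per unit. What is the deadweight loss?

In inverse form: demand p = 174.25 − 0.08q, supply p = 57.5 + 0.05q.
Competitive equilibrium: 174.25 − 0.08q = 57.5 + 0.05q → q* = 898.0769, p* = 102.4038.
The subsidy lowers effective supply by 78.5: p = 0.05q − 21.
New quantity: 174.25 − 0.08q = 0.05q − 21 → q' = 1501.9231.
Overproduction Δq = 1501.9231 − 898.0769 = 603.8462; wedge = subsidy = 78.5.
Deadweight loss = ½ × 603.8462 × 78.5 = $23700.96 thousand.

$23700.96 thousand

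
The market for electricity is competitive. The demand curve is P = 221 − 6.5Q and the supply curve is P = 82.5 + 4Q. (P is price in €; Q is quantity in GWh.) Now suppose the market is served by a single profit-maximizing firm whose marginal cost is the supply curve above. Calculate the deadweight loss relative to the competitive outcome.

Competitive equilibrium: 221 − 6.5Q = 82.5 + 4Q → Q* = 13.1905, P* = 135.2619.
Marginal revenue: MR = 221 − 13Q. Set MR = MC: 221 − 13Q = 82.5 + 4Q → Q_m = 8.1471.
Price P_m = 221 − 6.5·8.1471 = 168.0439; MC(Q_m) = 82.5 + 4·8.1471 = 115.0884.
Competitive Q* = 13.1905, so ΔQ = 5.0434; wedge = 168.0439 − 115.0884 = 52.9555.
DWL = ½ × 5.0434 × 52.9555 = €133.54.

€133.54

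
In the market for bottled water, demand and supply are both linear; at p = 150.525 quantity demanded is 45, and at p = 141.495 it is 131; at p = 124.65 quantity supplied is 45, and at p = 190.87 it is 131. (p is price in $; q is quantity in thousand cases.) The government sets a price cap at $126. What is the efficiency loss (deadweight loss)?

$338.56 thousand

Demand slope = (141.495 − 150.525)/(131 − 45) = −0.105, so p = 155.25 − 0.105q.
Supply slope = (190.87 − 124.65)/(131 − 45) = 0.77, so p = 90 + 0.77q.
Competitive equilibrium: 155.25 − 0.105q = 90 + 0.77q → q* = 74.5714, p* = 147.42.
At the ceiling p = 126, quantity supplied = (126 − 90)/0.77 = 46.7532.
Willingness to pay at q' = 46.7532: 155.25 − 0.105·46.7532 = 150.3409.
Δq = 74.5714 − 46.7532 = 27.8182; wedge = 150.3409 − 126 = 24.3409.
DWL = ½ × 27.8182 × 24.3409 = $338.56 thousand.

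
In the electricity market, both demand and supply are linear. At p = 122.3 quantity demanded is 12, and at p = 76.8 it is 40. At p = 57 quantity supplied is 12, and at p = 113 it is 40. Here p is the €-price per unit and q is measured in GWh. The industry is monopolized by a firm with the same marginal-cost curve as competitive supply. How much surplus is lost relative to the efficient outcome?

Demand slope = (76.8 − 122.3)/(40 − 12) = −1.625, so p = 141.8 − 1.625q.
Supply slope = (113 − 57)/(40 − 12) = 2, so p = 33 + 2q.
Competitive equilibrium: 141.8 − 1.625q = 33 + 2q → q* = 30.0138, p* = 93.0276.
Marginal revenue: MR = 141.8 − 3.25q. Set MR = MC: 141.8 − 3.25q = 33 + 2q → q_m = 20.7238.
Price p_m = 141.8 − 1.625·20.7238 = 108.1238; MC(q_m) = 33 + 2·20.7238 = 74.4476.
Competitive q* = 30.0138, so Δq = 9.29; wedge = 108.1238 − 74.4476 = 33.6762.
The triangle = ½ × 9.29 × 33.6762 = €156.43.

€156.43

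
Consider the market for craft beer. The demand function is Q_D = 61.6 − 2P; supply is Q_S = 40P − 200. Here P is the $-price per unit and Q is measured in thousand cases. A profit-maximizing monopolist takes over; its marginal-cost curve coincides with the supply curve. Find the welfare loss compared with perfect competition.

In inverse form: demand P = 30.8 − 0.5Q, supply P = 5 + 0.025Q.
Competitive equilibrium: 30.8 − 0.5Q = 5 + 0.025Q → Q* = 49.1429, P* = 6.2286.
Marginal revenue: MR = 30.8 − Q. Set MR = MC: 30.8 − Q = 5 + 0.025Q → Q_m = 25.1707.
Price P_m = 30.8 − 0.5·25.1707 = 18.2147; MC(Q_m) = 5 + 0.025·25.1707 = 5.6293.
Competitive Q* = 49.1429, so ΔQ = 23.9722; wedge = 18.2147 − 5.6293 = 12.5854.
Deadweight loss = ½ × 23.9722 × 12.5854 = $150.85 thousand.

$150.85 thousand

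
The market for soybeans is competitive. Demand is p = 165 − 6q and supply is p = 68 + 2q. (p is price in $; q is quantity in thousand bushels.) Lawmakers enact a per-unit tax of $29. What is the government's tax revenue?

$246.50 thousand

Competitive equilibrium: 165 − 6q = 68 + 2q → q* = 12.125, p* = 92.25.
With the tax, the buyer price exceeds the seller price by 29: (165 − 6q) − (68 + 2q) = 29 → q' = 8.5.
Tax revenue = 29 × 8.5 = $246.50 thousand.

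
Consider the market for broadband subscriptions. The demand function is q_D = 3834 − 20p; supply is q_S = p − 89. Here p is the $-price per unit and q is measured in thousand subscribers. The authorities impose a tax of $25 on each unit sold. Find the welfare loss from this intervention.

In inverse form: demand p = 191.7 − 0.05q, supply p = 89 + q.
Competitive equilibrium: 191.7 − 0.05q = 89 + q → q* = 97.8095, p* = 186.8095.
With the tax, the buyer price exceeds the seller price by 25: (191.7 − 0.05q) − (89 + q) = 25 → q' = 74.
Δq = 97.8095 − 74 = 23.8095; the wedge equals the tax, 25.
Welfare loss = ½ × 23.8095 × 25 = $297.62 thousand.

$297.62 thousand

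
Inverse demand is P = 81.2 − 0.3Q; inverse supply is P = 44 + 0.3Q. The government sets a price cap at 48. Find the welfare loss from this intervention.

710.53

Competitive equilibrium: 81.2 − 0.3Q = 44 + 0.3Q → Q* = 62, P* = 62.6.
At the ceiling P = 48, quantity supplied = (48 − 44)/0.3 = 13.3333.
Willingness to pay at Q' = 13.3333: 81.2 − 0.3·13.3333 = 77.2.
ΔQ = 62 − 13.3333 = 48.6667; wedge = 77.2 − 48 = 29.2.
The triangle = ½ × 48.6667 × 29.2 = 710.53.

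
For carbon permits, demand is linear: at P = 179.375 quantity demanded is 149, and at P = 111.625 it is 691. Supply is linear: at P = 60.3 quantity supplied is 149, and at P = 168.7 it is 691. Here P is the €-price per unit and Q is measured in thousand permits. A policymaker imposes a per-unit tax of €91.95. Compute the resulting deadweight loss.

Demand slope = (111.625 − 179.375)/(691 − 149) = −0.125, so P = 198 − 0.125Q.
Supply slope = (168.7 − 60.3)/(691 − 149) = 0.2, so P = 30.5 + 0.2Q.
Competitive equilibrium: 198 − 0.125Q = 30.5 + 0.2Q → Q* = 515.3846, P* = 133.5769.
With the tax, the buyer price exceeds the seller price by 91.95: (198 − 0.125Q) − (30.5 + 0.2Q) = 91.95 → Q' = 232.4615.
ΔQ = 515.3846 − 232.4615 = 282.9231; the wedge equals the tax, 91.95.
Welfare loss = ½ × 282.9231 × 91.95 = €13007.39 thousand.

€13007.39 thousand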